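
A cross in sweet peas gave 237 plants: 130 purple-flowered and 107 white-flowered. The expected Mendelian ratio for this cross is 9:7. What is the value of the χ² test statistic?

0.188

The 9:7 ratio has 16 parts, so with N = 237 the expected counts are:
  purple-flowered: 237 × 9/16 = 133.3125
  white-flowered: 237 × 7/16 = 103.6875
χ² = Σ (O − E)² / E
  purple-flowered: (130 − 133.3125)² / 133.3125 = 0.0823
  white-flowered: (107 − 103.6875)² / 103.6875 = 0.1058
χ² = 0.0823 + 0.1058 = 0.1881 ≈ 0.188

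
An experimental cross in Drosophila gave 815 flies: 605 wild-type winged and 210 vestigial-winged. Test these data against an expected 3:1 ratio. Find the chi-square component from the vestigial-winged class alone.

Under the 3:1 hypothesis (Σ ratio = 4, N = 815):
  wild-type winged: 815 × 3/4 = 611.25
  vestigial-winged: 815 × 1/4 = 203.75
Contribution of vestigial-winged: (210 − 203.75)² / 203.75 = 0.1917

0.192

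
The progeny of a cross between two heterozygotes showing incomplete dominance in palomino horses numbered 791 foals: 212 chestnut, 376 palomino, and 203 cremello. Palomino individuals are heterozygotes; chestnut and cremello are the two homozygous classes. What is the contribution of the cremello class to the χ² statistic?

With incomplete dominance, a heterozygote × heterozygote cross gives a 1:2:1 phenotypic ratio.
The 1:2:1 ratio has 4 parts, so with N = 791 the expected counts are:
  chestnut: 791 × 1/4 = 197.75
  palomino: 791 × 2/4 = 395.5
  cremello: 791 × 1/4 = 197.75
Contribution of cremello: (203 − 197.75)² / 197.75 = 0.1394

0.139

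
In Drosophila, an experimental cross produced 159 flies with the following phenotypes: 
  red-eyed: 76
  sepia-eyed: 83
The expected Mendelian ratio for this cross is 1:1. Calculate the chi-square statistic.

0.308

Under the 1:1 hypothesis (Σ ratio = 2, N = 159):
  red-eyed: 159 × 1/2 = 79.5
  sepia-eyed: 159 × 1/2 = 79.5
χ² = Σ (O − E)² / E
  red-eyed: (76 − 79.5)² / 79.5 = 0.1541
  sepia-eyed: (83 − 79.5)² / 79.5 = 0.1541
χ² = 0.1541 + 0.1541 = 0.3082 ≈ 0.308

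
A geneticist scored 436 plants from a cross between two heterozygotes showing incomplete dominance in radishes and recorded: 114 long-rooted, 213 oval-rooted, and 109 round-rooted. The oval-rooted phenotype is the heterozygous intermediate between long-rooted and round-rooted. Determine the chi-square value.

0.344

With incomplete dominance, a heterozygote × heterozygote cross gives a 1:2:1 phenotypic ratio.
The 1:2:1 ratio has 4 parts, so with N = 436 the expected counts are:
  long-rooted: 436 × 1/4 = 109
  oval-rooted: 436 × 2/4 = 218
  round-rooted: 436 × 1/4 = 109
χ² = Σ (O − E)² / E
  long-rooted: (114 − 109)² / 109 = 0.2294
  oval-rooted: (213 − 218)² / 218 = 0.1147
  round-rooted: (109 − 109)² / 109 = 0.0000
χ² = 0.2294 + 0.1147 + 0.0000 = 0.3441 ≈ 0.344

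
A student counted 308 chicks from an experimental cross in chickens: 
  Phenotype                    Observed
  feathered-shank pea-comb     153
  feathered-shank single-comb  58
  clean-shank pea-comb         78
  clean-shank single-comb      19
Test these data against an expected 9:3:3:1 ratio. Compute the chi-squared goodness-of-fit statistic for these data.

Total ratio parts = 16. Expected numbers out of 308:
  feathered-shank pea-comb: 308 × 9/16 = 173.25
  feathered-shank single-comb: 308 × 3/16 = 57.75
  clean-shank pea-comb: 308 × 3/16 = 57.75
  clean-shank single-comb: 308 × 1/16 = 19.25
χ² = Σ (O − E)² / E
  feathered-shank pea-comb: (153 − 173.25)² / 173.25 = 2.3669
  feathered-shank single-comb: (58 − 57.75)² / 57.75 = 0.0011
  clean-shank pea-comb: (78 − 57.75)² / 57.75 = 7.1006
  clean-shank single-comb: (19 − 19.25)² / 19.25 = 0.0032
χ² = 2.3669 + 0.0011 + 7.1006 + 0.0032 = 9.4718 ≈ 9.472

9.472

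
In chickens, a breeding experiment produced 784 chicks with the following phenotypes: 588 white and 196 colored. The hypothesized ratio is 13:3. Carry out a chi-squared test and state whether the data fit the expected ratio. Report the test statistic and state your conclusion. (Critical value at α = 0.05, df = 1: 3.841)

20.103; not consistent

The 13:3 ratio has 16 parts, so with N = 784 the expected counts are:
  white: 784 × 13/16 = 637
  colored: 784 × 3/16 = 147
χ² = Σ (O − E)² / E
  white: (588 − 637)² / 637 = 3.7692
  colored: (196 − 147)² / 147 = 16.3333
χ² = 3.7692 + 16.3333 = 20.1025 ≈ 20.103
Degrees of freedom = 2 − 1 = 1; critical value at α = 0.05 is 3.841.
Since 20.103 > 3.841, we reject the null hypothesis — the data do not fit the 13:3 ratio.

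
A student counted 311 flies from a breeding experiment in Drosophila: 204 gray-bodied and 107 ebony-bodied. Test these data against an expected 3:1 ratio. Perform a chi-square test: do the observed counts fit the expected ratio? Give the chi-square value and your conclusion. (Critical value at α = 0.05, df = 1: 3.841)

14.672; not consistent

The 3:1 ratio has 4 parts, so with N = 311 the expected counts are:
  gray-bodied: 311 × 3/4 = 233.25
  ebony-bodied: 311 × 1/4 = 77.75
χ² = Σ (O − E)² / E
  gray-bodied: (204 − 233.25)² / 233.25 = 3.6680
  ebony-bodied: (107 − 77.75)² / 77.75 = 11.0040
χ² = 3.6680 + 11.0040 = 14.672
Degrees of freedom = 2 − 1 = 1; critical value at α = 0.05 is 3.841.
Since 14.672 > 3.841, we reject the null hypothesis — the data do not fit the 3:1 ratio.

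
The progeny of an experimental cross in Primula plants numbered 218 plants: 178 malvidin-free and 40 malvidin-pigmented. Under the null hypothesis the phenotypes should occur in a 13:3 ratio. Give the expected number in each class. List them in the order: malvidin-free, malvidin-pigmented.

177.125, 40.875

Expected counts for N = 218 under a 13:3 ratio (total parts = 16):
  malvidin-free: 218 × 13/16 = 177.125
  malvidin-pigmented: 218 × 3/16 = 40.875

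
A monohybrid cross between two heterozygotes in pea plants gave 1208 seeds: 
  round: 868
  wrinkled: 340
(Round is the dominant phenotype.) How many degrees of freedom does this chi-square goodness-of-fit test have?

For a monohybrid cross between heterozygotes with complete dominance, the expected phenotypic ratio is 3:1.
A goodness-of-fit test with 2 phenotype classes has df = 2 − 1 = 1.

1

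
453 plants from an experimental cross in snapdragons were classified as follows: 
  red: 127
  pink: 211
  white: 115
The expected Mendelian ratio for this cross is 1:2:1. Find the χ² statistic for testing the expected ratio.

Expected counts for N = 453 under a 1:2:1 ratio (total parts = 4):
  red: 453 × 1/4 = 113.25
  pink: 453 × 2/4 = 226.5
  white: 453 × 1/4 = 113.25
χ² = Σ (O − E)² / E
  red: (127 − 113.25)² / 113.25 = 1.6694
  pink: (211 − 226.5)² / 226.5 = 1.0607
  white: (115 − 113.25)² / 113.25 = 0.0270
χ² = 1.6694 + 1.0607 + 0.0270 = 2.7571 ≈ 2.757

2.757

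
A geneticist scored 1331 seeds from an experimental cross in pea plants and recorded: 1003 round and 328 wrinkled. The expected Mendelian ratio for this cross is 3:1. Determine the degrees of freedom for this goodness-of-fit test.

1

A goodness-of-fit test with 2 phenotype classes has df = 2 − 1 = 1.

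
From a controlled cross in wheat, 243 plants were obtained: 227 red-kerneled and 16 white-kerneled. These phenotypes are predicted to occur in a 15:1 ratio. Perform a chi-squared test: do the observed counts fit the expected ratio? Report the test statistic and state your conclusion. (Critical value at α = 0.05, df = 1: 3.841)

Expected counts for N = 243 under a 15:1 ratio (total parts = 16):
  red-kerneled: 243 × 15/16 = 227.8125
  white-kerneled: 243 × 1/16 = 15.1875
χ² = Σ (O − E)² / E
  red-kerneled: (227 − 227.8125)² / 227.8125 = 0.0029
  white-kerneled: (16 − 15.1875)² / 15.1875 = 0.0435
χ² = 0.0029 + 0.0435 = 0.0464 ≈ 0.046
Degrees of freedom = 2 − 1 = 1; critical value at α = 0.05 is 3.841.
Since 0.046 < 3.841, we fail to reject the null hypothesis — the data are consistent with the 15:1 ratio.

0.046; consistent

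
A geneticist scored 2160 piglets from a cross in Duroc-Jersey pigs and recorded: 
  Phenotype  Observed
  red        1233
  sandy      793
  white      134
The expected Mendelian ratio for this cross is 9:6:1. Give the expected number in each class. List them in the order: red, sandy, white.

Under the 9:6:1 hypothesis (Σ ratio = 16, N = 2160):
  red: 2160 × 9/16 = 1215
  sandy: 2160 × 6/16 = 810
  white: 2160 × 1/16 = 135

1215, 810, 135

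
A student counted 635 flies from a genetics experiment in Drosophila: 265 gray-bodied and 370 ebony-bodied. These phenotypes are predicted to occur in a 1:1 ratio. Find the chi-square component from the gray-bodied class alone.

8.681

The 1:1 ratio has 2 parts, so with N = 635 the expected counts are:
  gray-bodied: 635 × 1/2 = 317.5
  ebony-bodied: 635 × 1/2 = 317.5
Contribution of gray-bodied: (265 − 317.5)² / 317.5 = 8.6811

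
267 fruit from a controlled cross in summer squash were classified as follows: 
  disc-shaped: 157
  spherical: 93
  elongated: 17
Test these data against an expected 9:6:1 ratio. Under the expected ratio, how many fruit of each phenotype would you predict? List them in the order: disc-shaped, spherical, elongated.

Total ratio parts = 16. Expected numbers out of 267:
  disc-shaped: 267 × 9/16 = 150.1875
  spherical: 267 × 6/16 = 100.125
  elongated: 267 × 1/16 = 16.6875

150.1875, 100.125, 16.6875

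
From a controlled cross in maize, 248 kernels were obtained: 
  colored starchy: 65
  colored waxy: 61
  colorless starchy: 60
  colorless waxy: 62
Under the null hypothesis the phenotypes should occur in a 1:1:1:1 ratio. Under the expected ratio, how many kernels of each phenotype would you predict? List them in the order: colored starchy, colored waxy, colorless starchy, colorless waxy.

62, 62, 62, 62

Expected counts for N = 248 under a 1:1:1:1 ratio (total parts = 4):
  colored starchy: 248 × 1/4 = 62
  colored waxy: 248 × 1/4 = 62
  colorless starchy: 248 × 1/4 = 62
  colorless waxy: 248 × 1/4 = 62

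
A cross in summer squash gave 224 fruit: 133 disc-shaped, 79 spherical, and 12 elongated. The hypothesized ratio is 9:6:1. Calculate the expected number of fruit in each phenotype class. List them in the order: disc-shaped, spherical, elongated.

126, 84, 14

Under the 9:6:1 hypothesis (Σ ratio = 16, N = 224):
  disc-shaped: 224 × 9/16 = 126
  spherical: 224 × 6/16 = 84
  elongated: 224 × 1/16 = 14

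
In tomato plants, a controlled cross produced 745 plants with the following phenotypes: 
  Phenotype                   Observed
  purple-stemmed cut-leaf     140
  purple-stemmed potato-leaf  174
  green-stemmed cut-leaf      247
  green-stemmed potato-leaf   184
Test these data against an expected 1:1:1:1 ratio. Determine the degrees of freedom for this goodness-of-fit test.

A goodness-of-fit test with 4 phenotype classes has df = 4 − 1 = 3.

3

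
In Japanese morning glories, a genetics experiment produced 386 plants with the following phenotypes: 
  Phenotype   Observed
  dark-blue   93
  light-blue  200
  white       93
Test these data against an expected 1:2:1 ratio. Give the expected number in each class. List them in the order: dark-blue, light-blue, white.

Expected counts for N = 386 under a 1:2:1 ratio (total parts = 4):
  dark-blue: 386 × 1/4 = 96.5
  light-blue: 386 × 2/4 = 193
  white: 386 × 1/4 = 96.5

96.5, 193, 96.5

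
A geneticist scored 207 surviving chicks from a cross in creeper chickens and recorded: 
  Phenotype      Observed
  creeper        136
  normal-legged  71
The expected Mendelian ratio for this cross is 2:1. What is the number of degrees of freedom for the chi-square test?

1

A goodness-of-fit test with 2 phenotype classes has df = 2 − 1 = 1.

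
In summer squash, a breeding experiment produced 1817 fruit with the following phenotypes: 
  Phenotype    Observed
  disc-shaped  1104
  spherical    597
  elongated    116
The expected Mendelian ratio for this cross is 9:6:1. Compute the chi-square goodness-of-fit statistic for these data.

The 9:6:1 ratio has 16 parts, so with N = 1817 the expected counts are:
  disc-shaped: 1817 × 9/16 = 1022.0625
  spherical: 1817 × 6/16 = 681.375
  elongated: 1817 × 1/16 = 113.5625
χ² = Σ (O − E)² / E
  disc-shaped: (1104 − 1022.0625)² / 1022.0625 = 6.5688
  spherical: (597 − 681.375)² / 681.375 = 10.4482
  elongated: (116 − 113.5625)² / 113.5625 = 0.0523
χ² = 6.5688 + 10.4482 + 0.0523 = 17.0693 ≈ 17.069

17.069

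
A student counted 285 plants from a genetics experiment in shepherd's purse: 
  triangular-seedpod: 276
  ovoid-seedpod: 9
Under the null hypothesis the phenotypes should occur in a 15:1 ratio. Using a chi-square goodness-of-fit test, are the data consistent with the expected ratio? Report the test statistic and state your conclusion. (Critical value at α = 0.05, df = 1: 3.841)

4.651; not consistent

Expected counts for N = 285 under a 15:1 ratio (total parts = 16):
  triangular-seedpod: 285 × 15/16 = 267.1875
  ovoid-seedpod: 285 × 1/16 = 17.8125
χ² = Σ (O − E)² / E
  triangular-seedpod: (276 − 267.1875)² / 267.1875 = 0.2907
  ovoid-seedpod: (9 − 17.8125)² / 17.8125 = 4.3599
χ² = 0.2907 + 4.3599 = 4.6506 ≈ 4.651
Degrees of freedom = 2 − 1 = 1; critical value at α = 0.05 is 3.841.
Since 4.651 > 3.841, we reject the null hypothesis — the data do not fit the 15:1 ratio.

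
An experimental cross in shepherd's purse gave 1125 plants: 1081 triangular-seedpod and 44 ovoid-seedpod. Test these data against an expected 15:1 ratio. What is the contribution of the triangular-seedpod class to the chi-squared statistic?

The 15:1 ratio has 16 parts, so with N = 1125 the expected counts are:
  triangular-seedpod: 1125 × 15/16 = 1054.6875
  ovoid-seedpod: 1125 × 1/16 = 70.3125
Contribution of triangular-seedpod: (1081 − 1054.6875)² / 1054.6875 = 0.6564

0.656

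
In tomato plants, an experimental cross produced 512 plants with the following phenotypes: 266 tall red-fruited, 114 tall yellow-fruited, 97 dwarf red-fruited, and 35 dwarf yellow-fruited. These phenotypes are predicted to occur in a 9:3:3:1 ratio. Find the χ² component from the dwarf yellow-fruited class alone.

0.281

Under the 9:3:3:1 hypothesis (Σ ratio = 16, N = 512):
  tall red-fruited: 512 × 9/16 = 288
  tall yellow-fruited: 512 × 3/16 = 96
  dwarf red-fruited: 512 × 3/16 = 96
  dwarf yellow-fruited: 512 × 1/16 = 32
Contribution of dwarf yellow-fruited: (35 − 32)² / 32 = 0.2812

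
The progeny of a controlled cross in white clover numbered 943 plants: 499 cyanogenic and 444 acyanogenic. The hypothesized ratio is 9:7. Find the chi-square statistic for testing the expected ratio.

Total ratio parts = 16. Expected numbers out of 943:
  cyanogenic: 943 × 9/16 = 530.4375
  acyanogenic: 943 × 7/16 = 412.5625
χ² = Σ (O − E)² / E
  cyanogenic: (499 − 530.4375)² / 530.4375 = 1.8632
  acyanogenic: (444 − 412.5625)² / 412.5625 = 2.3956
χ² = 1.8632 + 2.3956 = 4.2588 ≈ 4.259

4.259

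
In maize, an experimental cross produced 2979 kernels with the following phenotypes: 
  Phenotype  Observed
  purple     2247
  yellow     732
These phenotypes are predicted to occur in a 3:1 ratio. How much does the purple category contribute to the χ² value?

Expected counts for N = 2979 under a 3:1 ratio (total parts = 4):
  purple: 2979 × 3/4 = 2234.25
  yellow: 2979 × 1/4 = 744.75
Contribution of purple: (2247 − 2234.25)² / 2234.25 = 0.0728

0.073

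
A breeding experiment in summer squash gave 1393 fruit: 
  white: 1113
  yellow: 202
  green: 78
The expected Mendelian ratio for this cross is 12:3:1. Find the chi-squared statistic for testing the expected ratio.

Total ratio parts = 16. Expected numbers out of 1393:
  white: 1393 × 12/16 = 1044.75
  yellow: 1393 × 3/16 = 261.1875
  green: 1393 × 1/16 = 87.0625
χ² = Σ (O − E)² / E
  white: (1113 − 1044.75)² / 1044.75 = 4.4585
  yellow: (202 − 261.1875)² / 261.1875 = 13.4124
  green: (78 − 87.0625)² / 87.0625 = 0.9433
χ² = 4.4585 + 13.4124 + 0.9433 = 18.8142 ≈ 18.814

18.814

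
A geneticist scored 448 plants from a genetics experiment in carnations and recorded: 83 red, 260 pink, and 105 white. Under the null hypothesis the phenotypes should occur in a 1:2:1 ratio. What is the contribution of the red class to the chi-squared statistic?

7.509

Under the 1:2:1 hypothesis (Σ ratio = 4, N = 448):
  red: 448 × 1/4 = 112
  pink: 448 × 2/4 = 224
  white: 448 × 1/4 = 112
Contribution of red: (83 − 112)² / 112 = 7.5089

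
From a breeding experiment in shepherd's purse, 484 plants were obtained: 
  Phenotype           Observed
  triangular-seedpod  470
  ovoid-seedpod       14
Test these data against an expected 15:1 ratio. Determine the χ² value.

Expected counts for N = 484 under a 15:1 ratio (total parts = 16):
  triangular-seedpod: 484 × 15/16 = 453.75
  ovoid-seedpod: 484 × 1/16 = 30.25
χ² = Σ (O − E)² / E
  triangular-seedpod: (470 − 453.75)² / 453.75 = 0.5820
  ovoid-seedpod: (14 − 30.25)² / 30.25 = 8.7293
χ² = 0.5820 + 8.7293 = 9.3113 ≈ 9.311

9.311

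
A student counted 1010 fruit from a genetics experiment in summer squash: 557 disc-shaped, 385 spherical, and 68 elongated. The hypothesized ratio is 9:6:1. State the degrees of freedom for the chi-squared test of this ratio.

A goodness-of-fit test with 3 phenotype classes has df = 3 − 1 = 2.

2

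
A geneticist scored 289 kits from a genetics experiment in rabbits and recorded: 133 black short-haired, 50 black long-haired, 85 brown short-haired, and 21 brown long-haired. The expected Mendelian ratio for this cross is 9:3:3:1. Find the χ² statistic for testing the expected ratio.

23.698

Expected counts for N = 289 under a 9:3:3:1 ratio (total parts = 16):
  black short-haired: 289 × 9/16 = 162.5625
  black long-haired: 289 × 3/16 = 54.1875
  brown short-haired: 289 × 3/16 = 54.1875
  brown long-haired: 289 × 1/16 = 18.0625
χ² = Σ (O − E)² / E
  black short-haired: (133 − 162.5625)² / 162.5625 = 5.3760
  black long-haired: (50 − 54.1875)² / 54.1875 = 0.3236
  brown short-haired: (85 − 54.1875)² / 54.1875 = 17.5208
  brown long-haired: (21 − 18.0625)² / 18.0625 = 0.4777
χ² = 5.3760 + 0.3236 + 17.5208 + 0.4777 = 23.6981 ≈ 23.698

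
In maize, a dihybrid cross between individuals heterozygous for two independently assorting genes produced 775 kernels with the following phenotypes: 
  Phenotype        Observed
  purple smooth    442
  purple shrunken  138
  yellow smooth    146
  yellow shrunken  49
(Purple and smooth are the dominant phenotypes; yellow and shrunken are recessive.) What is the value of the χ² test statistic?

0.462

A dihybrid F₂ with independent assortment and complete dominance at both loci gives a 9:3:3:1 phenotypic ratio.
Expected counts for N = 775 under a 9:3:3:1 ratio (total parts = 16):
  purple smooth: 775 × 9/16 = 435.9375
  purple shrunken: 775 × 3/16 = 145.3125
  yellow smooth: 775 × 3/16 = 145.3125
  yellow shrunken: 775 × 1/16 = 48.4375
χ² = Σ (O − E)² / E
  purple smooth: (442 − 435.9375)² / 435.9375 = 0.0843
  purple shrunken: (138 − 145.3125)² / 145.3125 = 0.3680
  yellow smooth: (146 − 145.3125)² / 145.3125 = 0.0033
  yellow shrunken: (49 − 48.4375)² / 48.4375 = 0.0065
χ² = 0.0843 + 0.3680 + 0.0033 + 0.0065 = 0.4621 ≈ 0.462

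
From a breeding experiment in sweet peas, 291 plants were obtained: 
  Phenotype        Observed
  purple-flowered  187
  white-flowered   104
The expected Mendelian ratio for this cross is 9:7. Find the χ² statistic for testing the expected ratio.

7.589

Under the 9:7 hypothesis (Σ ratio = 16, N = 291):
  purple-flowered: 291 × 9/16 = 163.6875
  white-flowered: 291 × 7/16 = 127.3125
χ² = Σ (O − E)² / E
  purple-flowered: (187 − 163.6875)² / 163.6875 = 3.3202
  white-flowered: (104 − 127.3125)² / 127.3125 = 4.2688
χ² = 3.3202 + 4.2688 = 7.589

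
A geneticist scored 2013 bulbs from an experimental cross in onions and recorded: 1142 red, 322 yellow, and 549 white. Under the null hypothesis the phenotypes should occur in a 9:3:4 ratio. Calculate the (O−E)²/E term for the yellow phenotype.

Under the 9:3:4 hypothesis (Σ ratio = 16, N = 2013):
  red: 2013 × 9/16 = 1132.3125
  yellow: 2013 × 3/16 = 377.4375
  white: 2013 × 4/16 = 503.25
Contribution of yellow: (322 − 377.4375)² / 377.4375 = 8.1426

8.143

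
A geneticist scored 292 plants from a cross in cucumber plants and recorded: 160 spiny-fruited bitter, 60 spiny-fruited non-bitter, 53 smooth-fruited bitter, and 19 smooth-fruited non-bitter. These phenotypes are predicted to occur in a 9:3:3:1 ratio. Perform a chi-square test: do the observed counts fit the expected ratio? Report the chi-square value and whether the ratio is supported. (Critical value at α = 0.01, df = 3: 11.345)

0.700; consistent

Under the 9:3:3:1 hypothesis (Σ ratio = 16, N = 292):
  spiny-fruited bitter: 292 × 9/16 = 164.25
  spiny-fruited non-bitter: 292 × 3/16 = 54.75
  smooth-fruited bitter: 292 × 3/16 = 54.75
  smooth-fruited non-bitter: 292 × 1/16 = 18.25
χ² = Σ (O − E)² / E
  spiny-fruited bitter: (160 − 164.25)² / 164.25 = 0.1100
  spiny-fruited non-bitter: (60 − 54.75)² / 54.75 = 0.5034
  smooth-fruited bitter: (53 − 54.75)² / 54.75 = 0.0559
  smooth-fruited non-bitter: (19 − 18.25)² / 18.25 = 0.0308
χ² = 0.1100 + 0.5034 + 0.0559 + 0.0308 = 0.7001 ≈ 0.700
Degrees of freedom = 4 − 1 = 3; critical value at α = 0.01 is 11.345.
Since 0.700 < 11.345, we fail to reject the null hypothesis — the data are consistent with the 9:3:3:1 ratio.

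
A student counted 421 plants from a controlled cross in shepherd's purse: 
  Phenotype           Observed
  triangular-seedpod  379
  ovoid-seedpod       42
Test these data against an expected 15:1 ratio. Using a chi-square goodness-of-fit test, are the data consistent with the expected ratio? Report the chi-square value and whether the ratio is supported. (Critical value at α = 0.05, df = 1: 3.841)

9.976; not consistent

Total ratio parts = 16. Expected numbers out of 421:
  triangular-seedpod: 421 × 15/16 = 394.6875
  ovoid-seedpod: 421 × 1/16 = 26.3125
χ² = Σ (O − E)² / E
  triangular-seedpod: (379 − 394.6875)² / 394.6875 = 0.6235
  ovoid-seedpod: (42 − 26.3125)² / 26.3125 = 9.3529
χ² = 0.6235 + 9.3529 = 9.9764 ≈ 9.976
Degrees of freedom = 2 − 1 = 1; critical value at α = 0.05 is 3.841.
Since 9.976 > 3.841, we reject the null hypothesis — the data do not fit the 15:1 ratio.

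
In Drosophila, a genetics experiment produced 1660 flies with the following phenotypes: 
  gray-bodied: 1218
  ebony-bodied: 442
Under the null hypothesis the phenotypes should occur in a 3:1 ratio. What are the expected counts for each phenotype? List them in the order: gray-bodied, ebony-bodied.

1245, 415

Under the 3:1 hypothesis (Σ ratio = 4, N = 1660):
  gray-bodied: 1660 × 3/4 = 1245
  ebony-bodied: 1660 × 1/4 = 415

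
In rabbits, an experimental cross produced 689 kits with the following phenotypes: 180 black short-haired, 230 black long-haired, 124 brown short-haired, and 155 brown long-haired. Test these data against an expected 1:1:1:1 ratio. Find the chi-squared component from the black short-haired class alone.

0.349

Total ratio parts = 4. Expected numbers out of 689:
  black short-haired: 689 × 1/4 = 172.25
  black long-haired: 689 × 1/4 = 172.25
  brown short-haired: 689 × 1/4 = 172.25
  brown long-haired: 689 × 1/4 = 172.25
Contribution of black short-haired: (180 − 172.25)² / 172.25 = 0.3487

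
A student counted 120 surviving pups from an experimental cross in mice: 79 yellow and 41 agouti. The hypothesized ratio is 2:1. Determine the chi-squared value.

Under the 2:1 hypothesis (Σ ratio = 3, N = 120):
  yellow: 120 × 2/3 = 80
  agouti: 120 × 1/3 = 40
χ² = Σ (O − E)² / E
  yellow: (79 − 80)² / 80 = 0.0125
  agouti: (41 − 40)² / 40 = 0.0250
χ² = 0.0125 + 0.0250 = 0.0375 ≈ 0.038

0.038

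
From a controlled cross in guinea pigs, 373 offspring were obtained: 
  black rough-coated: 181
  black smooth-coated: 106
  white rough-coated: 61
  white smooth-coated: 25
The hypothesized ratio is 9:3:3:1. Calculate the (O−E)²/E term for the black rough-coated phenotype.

Expected counts for N = 373 under a 9:3:3:1 ratio (total parts = 16):
  black rough-coated: 373 × 9/16 = 209.8125
  black smooth-coated: 373 × 3/16 = 69.9375
  white rough-coated: 373 × 3/16 = 69.9375
  white smooth-coated: 373 × 1/16 = 23.3125
Contribution of black rough-coated: (181 − 209.8125)² / 209.8125 = 3.9567

3.957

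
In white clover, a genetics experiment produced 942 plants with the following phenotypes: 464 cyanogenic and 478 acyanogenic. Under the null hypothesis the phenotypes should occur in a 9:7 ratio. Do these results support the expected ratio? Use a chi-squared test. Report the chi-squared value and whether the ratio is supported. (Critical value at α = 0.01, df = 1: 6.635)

18.719; not consistent

Expected counts for N = 942 under a 9:7 ratio (total parts = 16):
  cyanogenic: 942 × 9/16 = 529.875
  acyanogenic: 942 × 7/16 = 412.125
χ² = Σ (O − E)² / E
  cyanogenic: (464 − 529.875)² / 529.875 = 8.1897
  acyanogenic: (478 − 412.125)² / 412.125 = 10.5296
χ² = 8.1897 + 10.5296 = 18.7193 ≈ 18.719
Degrees of freedom = 2 − 1 = 1; critical value at α = 0.01 is 6.635.
Since 18.719 > 6.635, we reject the null hypothesis — the data do not fit the 9:7 ratio.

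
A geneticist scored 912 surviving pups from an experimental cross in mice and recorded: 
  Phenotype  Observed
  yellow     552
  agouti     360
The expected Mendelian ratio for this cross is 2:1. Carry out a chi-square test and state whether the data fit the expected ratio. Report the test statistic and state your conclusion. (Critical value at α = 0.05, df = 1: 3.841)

15.474; not consistent

The 2:1 ratio has 3 parts, so with N = 912 the expected counts are:
  yellow: 912 × 2/3 = 608
  agouti: 912 × 1/3 = 304
χ² = Σ (O − E)² / E
  yellow: (552 − 608)² / 608 = 5.1579
  agouti: (360 − 304)² / 304 = 10.3158
χ² = 5.1579 + 10.3158 = 15.4737 ≈ 15.474
Degrees of freedom = 2 − 1 = 1; critical value at α = 0.05 is 3.841.
Since 15.474 > 3.841, we reject the null hypothesis — the data do not fit the 2:1 ratio.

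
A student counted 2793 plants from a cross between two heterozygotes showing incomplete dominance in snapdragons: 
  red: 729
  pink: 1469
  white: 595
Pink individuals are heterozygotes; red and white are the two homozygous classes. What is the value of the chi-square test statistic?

With incomplete dominance, a heterozygote × heterozygote cross gives a 1:2:1 phenotypic ratio.
The 1:2:1 ratio has 4 parts, so with N = 2793 the expected counts are:
  red: 2793 × 1/4 = 698.25
  pink: 2793 × 2/4 = 1396.5
  white: 2793 × 1/4 = 698.25
χ² = Σ (O − E)² / E
  red: (729 − 698.25)² / 698.25 = 1.3542
  pink: (1469 − 1396.5)² / 1396.5 = 3.7639
  white: (595 − 698.25)² / 698.25 = 15.2675
χ² = 1.3542 + 3.7639 + 15.2675 = 20.3856 ≈ 20.386

20.386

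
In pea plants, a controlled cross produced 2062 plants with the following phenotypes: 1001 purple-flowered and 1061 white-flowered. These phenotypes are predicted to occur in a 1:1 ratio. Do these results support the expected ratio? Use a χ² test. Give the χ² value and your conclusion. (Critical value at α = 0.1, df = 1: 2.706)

Expected counts for N = 2062 under a 1:1 ratio (total parts = 2):
  purple-flowered: 2062 × 1/2 = 1031
  white-flowered: 2062 × 1/2 = 1031
χ² = Σ (O − E)² / E
  purple-flowered: (1001 − 1031)² / 1031 = 0.8729
  white-flowered: (1061 − 1031)² / 1031 = 0.8729
χ² = 0.8729 + 0.8729 = 1.7458 ≈ 1.746
Degrees of freedom = 2 − 1 = 1; critical value at α = 0.1 is 2.706.
Since 1.746 < 2.706, we fail to reject the null hypothesis — the data are consistent with the 1:1 ratio.

1.746; consistent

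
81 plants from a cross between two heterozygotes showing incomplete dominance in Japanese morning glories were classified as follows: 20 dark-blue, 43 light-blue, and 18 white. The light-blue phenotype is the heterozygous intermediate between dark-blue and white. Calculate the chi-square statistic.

0.407

With incomplete dominance, a heterozygote × heterozygote cross gives a 1:2:1 phenotypic ratio.
Total ratio parts = 4. Expected numbers out of 81:
  dark-blue: 81 × 1/4 = 20.25
  light-blue: 81 × 2/4 = 40.5
  white: 81 × 1/4 = 20.25
χ² = Σ (O − E)² / E
  dark-blue: (20 − 20.25)² / 20.25 = 0.0031
  light-blue: (43 − 40.5)² / 40.5 = 0.1543
  white: (18 − 20.25)² / 20.25 = 0.2500
χ² = 0.0031 + 0.1543 + 0.2500 = 0.4074 ≈ 0.407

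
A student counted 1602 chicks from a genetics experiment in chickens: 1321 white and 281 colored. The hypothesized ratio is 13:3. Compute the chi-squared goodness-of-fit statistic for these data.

The 13:3 ratio has 16 parts, so with N = 1602 the expected counts are:
  white: 1602 × 13/16 = 1301.625
  colored: 1602 × 3/16 = 300.375
χ² = Σ (O − E)² / E
  white: (1321 − 1301.625)² / 1301.625 = 0.2884
  colored: (281 − 300.375)² / 300.375 = 1.2497
χ² = 0.2884 + 1.2497 = 1.5381 ≈ 1.538

1.538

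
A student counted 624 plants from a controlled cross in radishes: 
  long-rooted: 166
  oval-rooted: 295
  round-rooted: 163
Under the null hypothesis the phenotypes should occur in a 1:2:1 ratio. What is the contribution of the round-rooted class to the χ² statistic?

Expected counts for N = 624 under a 1:2:1 ratio (total parts = 4):
  long-rooted: 624 × 1/4 = 156
  oval-rooted: 624 × 2/4 = 312
  round-rooted: 624 × 1/4 = 156
Contribution of round-rooted: (163 − 156)² / 156 = 0.3141

0.314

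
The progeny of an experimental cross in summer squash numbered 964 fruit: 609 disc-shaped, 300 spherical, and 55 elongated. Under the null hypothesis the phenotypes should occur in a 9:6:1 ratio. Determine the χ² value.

19.137

Under the 9:6:1 hypothesis (Σ ratio = 16, N = 964):
  disc-shaped: 964 × 9/16 = 542.25
  spherical: 964 × 6/16 = 361.5
  elongated: 964 × 1/16 = 60.25
χ² = Σ (O − E)² / E
  disc-shaped: (609 − 542.25)² / 542.25 = 8.2168
  spherical: (300 − 361.5)² / 361.5 = 10.4627
  elongated: (55 − 60.25)² / 60.25 = 0.4575
χ² = 8.2168 + 10.4627 + 0.4575 = 19.137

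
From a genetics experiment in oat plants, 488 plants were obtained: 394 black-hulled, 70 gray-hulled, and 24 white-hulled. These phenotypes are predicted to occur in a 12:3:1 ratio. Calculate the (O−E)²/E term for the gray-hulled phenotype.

5.052

Under the 12:3:1 hypothesis (Σ ratio = 16, N = 488):
  black-hulled: 488 × 12/16 = 366
  gray-hulled: 488 × 3/16 = 91.5
  white-hulled: 488 × 1/16 = 30.5
Contribution of gray-hulled: (70 − 91.5)² / 91.5 = 5.0519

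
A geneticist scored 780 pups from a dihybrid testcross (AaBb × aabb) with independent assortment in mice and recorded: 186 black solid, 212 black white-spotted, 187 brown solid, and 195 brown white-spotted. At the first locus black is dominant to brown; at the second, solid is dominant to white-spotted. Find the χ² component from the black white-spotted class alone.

A dihybrid testcross with independent assortment gives a 1:1:1:1 ratio.
The 1:1:1:1 ratio has 4 parts, so with N = 780 the expected counts are:
  black solid: 780 × 1/4 = 195
  black white-spotted: 780 × 1/4 = 195
  brown solid: 780 × 1/4 = 195
  brown white-spotted: 780 × 1/4 = 195
Contribution of black white-spotted: (212 − 195)² / 195 = 1.4821

1.482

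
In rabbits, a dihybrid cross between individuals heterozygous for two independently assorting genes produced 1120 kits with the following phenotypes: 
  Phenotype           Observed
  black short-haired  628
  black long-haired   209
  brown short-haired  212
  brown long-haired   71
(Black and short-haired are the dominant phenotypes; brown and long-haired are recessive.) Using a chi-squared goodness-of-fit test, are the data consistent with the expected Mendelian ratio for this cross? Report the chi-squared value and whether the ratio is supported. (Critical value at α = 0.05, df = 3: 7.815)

A dihybrid F₂ with independent assortment and complete dominance at both loci gives a 9:3:3:1 phenotypic ratio.
Expected counts for N = 1120 under a 9:3:3:1 ratio (total parts = 16):
  black short-haired: 1120 × 9/16 = 630
  black long-haired: 1120 × 3/16 = 210
  brown short-haired: 1120 × 3/16 = 210
  brown long-haired: 1120 × 1/16 = 70
χ² = Σ (O − E)² / E
  black short-haired: (628 − 630)² / 630 = 0.0063
  black long-haired: (209 − 210)² / 210 = 0.0048
  brown short-haired: (212 − 210)² / 210 = 0.0190
  brown long-haired: (71 − 70)² / 70 = 0.0143
χ² = 0.0063 + 0.0048 + 0.0190 + 0.0143 = 0.0444 ≈ 0.044
Degrees of freedom = 4 − 1 = 3; critical value at α = 0.05 is 7.815.
Since 0.044 < 7.815, we fail to reject the null hypothesis — the data are consistent with the 9:3:3:1 ratio.

0.044; consistent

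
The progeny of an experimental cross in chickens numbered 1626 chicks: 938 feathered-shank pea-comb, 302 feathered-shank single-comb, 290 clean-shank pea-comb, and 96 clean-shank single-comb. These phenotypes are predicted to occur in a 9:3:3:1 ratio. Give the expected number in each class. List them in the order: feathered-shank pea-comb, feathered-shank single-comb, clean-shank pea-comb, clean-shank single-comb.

914.625, 304.875, 304.875, 101.625

Expected counts for N = 1626 under a 9:3:3:1 ratio (total parts = 16):
  feathered-shank pea-comb: 1626 × 9/16 = 914.625
  feathered-shank single-comb: 1626 × 3/16 = 304.875
  clean-shank pea-comb: 1626 × 3/16 = 304.875
  clean-shank single-comb: 1626 × 1/16 = 101.625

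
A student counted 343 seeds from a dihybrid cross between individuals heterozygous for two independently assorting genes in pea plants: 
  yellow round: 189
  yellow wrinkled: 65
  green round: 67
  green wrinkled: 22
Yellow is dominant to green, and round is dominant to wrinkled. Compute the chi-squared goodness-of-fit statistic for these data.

A dihybrid F₂ with independent assortment and complete dominance at both loci gives a 9:3:3:1 phenotypic ratio.
Expected counts for N = 343 under a 9:3:3:1 ratio (total parts = 16):
  yellow round: 343 × 9/16 = 192.9375
  yellow wrinkled: 343 × 3/16 = 64.3125
  green round: 343 × 3/16 = 64.3125
  green wrinkled: 343 × 1/16 = 21.4375
χ² = Σ (O − E)² / E
  yellow round: (189 − 192.9375)² / 192.9375 = 0.0804
  yellow wrinkled: (65 − 64.3125)² / 64.3125 = 0.0073
  green round: (67 − 64.3125)² / 64.3125 = 0.1123
  green wrinkled: (22 − 21.4375)² / 21.4375 = 0.0148
χ² = 0.0804 + 0.0073 + 0.1123 + 0.0148 = 0.2148 ≈ 0.215

0.215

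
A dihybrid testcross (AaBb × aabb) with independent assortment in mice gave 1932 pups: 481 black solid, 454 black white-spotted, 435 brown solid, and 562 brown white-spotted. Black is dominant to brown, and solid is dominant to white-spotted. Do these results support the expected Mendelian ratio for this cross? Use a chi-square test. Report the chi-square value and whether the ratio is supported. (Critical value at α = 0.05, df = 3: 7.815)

19.441; not consistent

A dihybrid testcross with independent assortment gives a 1:1:1:1 ratio.
Under the 1:1:1:1 hypothesis (Σ ratio = 4, N = 1932):
  black solid: 1932 × 1/4 = 483
  black white-spotted: 1932 × 1/4 = 483
  brown solid: 1932 × 1/4 = 483
  brown white-spotted: 1932 × 1/4 = 483
χ² = Σ (O − E)² / E
  black solid: (481 − 483)² / 483 = 0.0083
  black white-spotted: (454 − 483)² / 483 = 1.7412
  brown solid: (435 − 483)² / 483 = 4.7702
  brown white-spotted: (562 − 483)² / 483 = 12.9213
χ² = 0.0083 + 1.7412 + 4.7702 + 12.9213 = 19.441
Degrees of freedom = 4 − 1 = 3; critical value at α = 0.05 is 7.815.
Since 19.441 > 7.815, we reject the null hypothesis — the data do not fit the 1:1:1:1 ratio.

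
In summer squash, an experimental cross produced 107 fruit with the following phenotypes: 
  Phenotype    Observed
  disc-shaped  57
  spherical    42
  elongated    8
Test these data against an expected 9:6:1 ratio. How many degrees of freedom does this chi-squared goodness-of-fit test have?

2

A goodness-of-fit test with 3 phenotype classes has df = 3 − 1 = 2.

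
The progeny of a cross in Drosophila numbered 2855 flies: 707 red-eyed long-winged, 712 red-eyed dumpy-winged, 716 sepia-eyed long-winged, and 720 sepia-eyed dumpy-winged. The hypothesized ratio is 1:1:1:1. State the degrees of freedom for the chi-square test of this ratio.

A goodness-of-fit test with 4 phenotype classes has df = 4 − 1 = 3.

3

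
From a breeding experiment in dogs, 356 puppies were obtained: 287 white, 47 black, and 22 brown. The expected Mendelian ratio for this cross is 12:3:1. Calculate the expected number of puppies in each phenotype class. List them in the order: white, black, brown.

267, 66.75, 22.25

Under the 12:3:1 hypothesis (Σ ratio = 16, N = 356):
  white: 356 × 12/16 = 267
  black: 356 × 3/16 = 66.75
  brown: 356 × 1/16 = 22.25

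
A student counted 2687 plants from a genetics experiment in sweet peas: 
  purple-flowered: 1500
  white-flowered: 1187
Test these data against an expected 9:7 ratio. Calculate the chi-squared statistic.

Total ratio parts = 16. Expected numbers out of 2687:
  purple-flowered: 2687 × 9/16 = 1511.4375
  white-flowered: 2687 × 7/16 = 1175.5625
χ² = Σ (O − E)² / E
  purple-flowered: (1500 − 1511.4375)² / 1511.4375 = 0.0866
  white-flowered: (1187 − 1175.5625)² / 1175.5625 = 0.1113
χ² = 0.0866 + 0.1113 = 0.1979 ≈ 0.198

0.198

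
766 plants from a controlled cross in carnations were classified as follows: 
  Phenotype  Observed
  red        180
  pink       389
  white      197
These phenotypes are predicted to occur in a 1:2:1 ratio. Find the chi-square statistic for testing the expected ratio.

The 1:2:1 ratio has 4 parts, so with N = 766 the expected counts are:
  red: 766 × 1/4 = 191.5
  pink: 766 × 2/4 = 383
  white: 766 × 1/4 = 191.5
χ² = Σ (O − E)² / E
  red: (180 − 191.5)² / 191.5 = 0.6906
  pink: (389 − 383)² / 383 = 0.0940
  white: (197 − 191.5)² / 191.5 = 0.1580
χ² = 0.6906 + 0.0940 + 0.1580 = 0.9426 ≈ 0.943

0.943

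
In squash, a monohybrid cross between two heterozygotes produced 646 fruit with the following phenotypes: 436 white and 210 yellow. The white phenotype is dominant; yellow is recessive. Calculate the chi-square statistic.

19.420

For a monohybrid cross between heterozygotes with complete dominance, the expected phenotypic ratio is 3:1.
Under the 3:1 hypothesis (Σ ratio = 4, N = 646):
  white: 646 × 3/4 = 484.5
  yellow: 646 × 1/4 = 161.5
χ² = Σ (O − E)² / E
  white: (436 − 484.5)² / 484.5 = 4.8550
  yellow: (210 − 161.5)² / 161.5 = 14.5650
χ² = 4.8550 + 14.5650 = 19.420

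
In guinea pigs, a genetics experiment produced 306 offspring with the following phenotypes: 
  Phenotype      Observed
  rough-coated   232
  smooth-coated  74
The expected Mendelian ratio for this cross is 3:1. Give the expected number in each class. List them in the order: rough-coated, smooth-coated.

Expected counts for N = 306 under a 3:1 ratio (total parts = 4):
  rough-coated: 306 × 3/4 = 229.5
  smooth-coated: 306 × 1/4 = 76.5

229.5, 76.5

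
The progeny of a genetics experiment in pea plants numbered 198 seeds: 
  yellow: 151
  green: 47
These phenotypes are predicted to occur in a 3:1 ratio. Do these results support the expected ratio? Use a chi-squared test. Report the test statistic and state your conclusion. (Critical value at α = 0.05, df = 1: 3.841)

0.168; consistent

Expected counts for N = 198 under a 3:1 ratio (total parts = 4):
  yellow: 198 × 3/4 = 148.5
  green: 198 × 1/4 = 49.5
χ² = Σ (O − E)² / E
  yellow: (151 − 148.5)² / 148.5 = 0.0421
  green: (47 − 49.5)² / 49.5 = 0.1263
χ² = 0.0421 + 0.1263 = 0.1684 ≈ 0.168
Degrees of freedom = 2 − 1 = 1; critical value at α = 0.05 is 3.841.
Since 0.168 < 3.841, we fail to reject the null hypothesis — the data are consistent with the 3:1 ratio.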